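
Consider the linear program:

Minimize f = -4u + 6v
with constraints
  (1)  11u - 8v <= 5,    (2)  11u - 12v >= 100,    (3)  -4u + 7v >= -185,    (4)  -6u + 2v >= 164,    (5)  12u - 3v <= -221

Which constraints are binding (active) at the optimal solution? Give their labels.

(3) and (4)

Extreme points and f = -4u + 6v:
  (-1520/29, -1635/29) → f = -3730/29
  (-1084/25, -1202/25) → f = -2876/25
  (-759/17, -883/17) → f = -2262/17

The minimum is at (-759/17, -883/17). Substituting into each constraint, equality holds for (3) and (4); the remaining constraints have slack.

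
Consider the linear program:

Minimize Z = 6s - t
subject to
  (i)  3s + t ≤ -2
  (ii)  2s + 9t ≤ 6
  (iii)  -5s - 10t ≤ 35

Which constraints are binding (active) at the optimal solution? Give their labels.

Extreme points and Z = 6s - t:
  (-24/25, 22/25) → Z = -166/25
  (3/5, -19/5) → Z = 37/5
  (-15, 4) → Z = -94

The minimum is at (-15, 4). Substituting into each constraint, equality holds for (ii) and (iii); the remaining constraints have slack.

(ii) and (iii)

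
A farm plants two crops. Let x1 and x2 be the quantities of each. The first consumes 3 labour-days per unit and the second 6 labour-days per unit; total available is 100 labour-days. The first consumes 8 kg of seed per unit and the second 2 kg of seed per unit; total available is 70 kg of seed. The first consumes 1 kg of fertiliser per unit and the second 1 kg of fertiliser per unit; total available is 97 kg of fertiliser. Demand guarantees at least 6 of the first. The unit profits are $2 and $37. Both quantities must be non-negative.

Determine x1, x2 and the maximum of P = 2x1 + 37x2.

Vertices and P = 2x1 + 37x2:
  (35/4, 0) → P = 35/2
  (6, 0) → P = 12
  (6, 11) → P = 419

The binding constraints are 8x1 + 2x2 = 70 and x1 = 6.
Solving simultaneously gives x1 = 6, x2 = 11.

x1 = 6, x2 = 11, maximum P = 419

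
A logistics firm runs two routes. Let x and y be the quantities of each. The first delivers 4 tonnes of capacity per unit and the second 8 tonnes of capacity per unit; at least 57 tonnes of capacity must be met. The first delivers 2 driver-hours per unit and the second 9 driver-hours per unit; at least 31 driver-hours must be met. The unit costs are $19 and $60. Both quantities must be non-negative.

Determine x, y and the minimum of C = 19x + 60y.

x = 53/4, y = 1/2, minimum C = 1127/4

Extreme points and C = 19x + 60y:
  (0, 57/8) → C = 855/2
  (31/2, 0) → C = 589/2
  (53/4, 1/2) → C = 1127/4
The feasible region is unbounded (it extends along (0, 1), (1, 0)), but C strictly increases along every unbounded feasible direction, so there is no improving ray and the minimum is attained at a vertex.

At the optimal vertex, 4x + 8y = 57 and 2x + 9y = 31.
Solving simultaneously gives x = 53/4, y = 1/2.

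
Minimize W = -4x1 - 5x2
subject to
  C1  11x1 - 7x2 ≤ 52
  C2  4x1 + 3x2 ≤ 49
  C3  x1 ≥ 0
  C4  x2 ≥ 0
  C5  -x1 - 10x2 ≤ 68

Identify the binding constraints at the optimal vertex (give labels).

Feasible corners and W = -4x1 - 5x2:
  (499/61, 331/61) → W = -3651/61
  (52/11, 0) → W = -208/11
  (0, 49/3) → W = -245/3
  (0, 0) → W = 0

The minimum is at (0, 49/3). Substituting into each constraint, equality holds for C2 and C3; the remaining constraints have slack.

C2 and C3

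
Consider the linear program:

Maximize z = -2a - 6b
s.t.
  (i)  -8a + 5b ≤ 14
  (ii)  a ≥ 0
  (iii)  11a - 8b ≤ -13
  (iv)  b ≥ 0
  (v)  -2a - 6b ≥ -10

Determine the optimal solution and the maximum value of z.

a = 0, b = 13/8, maximum z = -39/4

Extreme points and z = -2a - 6b:
  (0, 13/8) → z = -39/4
  (0, 5/3) → z = -10
  (1/41, 68/41) → z = -10

The optimum lies where a = 0 and 11a - 8b = -13.
Solving simultaneously gives a = 0, b = 13/8.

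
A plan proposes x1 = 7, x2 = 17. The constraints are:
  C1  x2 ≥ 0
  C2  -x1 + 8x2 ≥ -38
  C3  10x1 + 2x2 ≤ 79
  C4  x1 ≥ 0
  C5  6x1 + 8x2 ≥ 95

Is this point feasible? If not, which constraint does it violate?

not feasible — violates C3

Constraint C3: 10x1 + 2x2 = 104, which is not ≤ 79. All other constraints are satisfied.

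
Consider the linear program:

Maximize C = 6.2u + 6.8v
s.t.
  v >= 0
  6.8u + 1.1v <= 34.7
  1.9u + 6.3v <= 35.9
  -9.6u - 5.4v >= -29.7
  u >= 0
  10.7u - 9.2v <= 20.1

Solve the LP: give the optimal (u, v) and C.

Extreme points and C = 6.2u + 6.8v:
  (0, 0) → C = 0
  (201/107, 0) → C = 6231/535
  (0, 11/2) → C = 187/5
  (6363/2435, 4161/4870) → C = 53598/2435

At the optimal vertex, -9.6u - 5.4v = -29.7 and u = 0.
Solving simultaneously gives u = 0, v = 11/2.

u = 0, v = 5.5, maximum C = 37.4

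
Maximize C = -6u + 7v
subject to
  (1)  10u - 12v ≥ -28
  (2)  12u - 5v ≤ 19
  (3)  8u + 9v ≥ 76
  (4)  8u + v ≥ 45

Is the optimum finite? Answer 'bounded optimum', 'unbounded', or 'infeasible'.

infeasible

The boundaries 10u - 12v = -28 and 12u - 5v = 19 meet at (184/47, 263/47), but that point violates 8u + v ≥ 45. Every candidate vertex is excluded by some other constraint, so the feasible region is empty.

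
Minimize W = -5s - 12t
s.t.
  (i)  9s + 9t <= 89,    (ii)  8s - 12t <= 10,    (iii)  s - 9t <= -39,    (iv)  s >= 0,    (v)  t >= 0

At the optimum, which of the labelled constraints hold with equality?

Feasible corners and W = -5s - 12t:
  (5, 44/9) → W = -251/3
  (0, 89/9) → W = -356/3
  (0, 13/3) → W = -52

The minimum is at (0, 89/9). Substituting into each constraint, equality holds for (i) and (iv); the remaining constraints have slack.

(i) and (iv)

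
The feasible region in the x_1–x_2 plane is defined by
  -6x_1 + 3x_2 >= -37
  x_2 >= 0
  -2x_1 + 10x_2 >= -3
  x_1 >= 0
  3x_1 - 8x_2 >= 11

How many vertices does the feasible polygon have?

Pairwise boundary intersections that survive every other constraint:
  (361/54, 28/27)
  (263/39, 15/13)
  (43/7, 13/14)

3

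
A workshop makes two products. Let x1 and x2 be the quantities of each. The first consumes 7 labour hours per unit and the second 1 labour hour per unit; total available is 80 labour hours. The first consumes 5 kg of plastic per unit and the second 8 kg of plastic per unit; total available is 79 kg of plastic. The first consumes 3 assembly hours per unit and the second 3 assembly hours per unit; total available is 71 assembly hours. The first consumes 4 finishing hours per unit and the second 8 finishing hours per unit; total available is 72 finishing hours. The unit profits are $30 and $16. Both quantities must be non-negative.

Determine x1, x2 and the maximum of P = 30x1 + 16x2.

x1 = 11, x2 = 3, maximum P = 378

Corner points and P = 30x1 + 16x2:
  (0, 0) → P = 0
  (0, 9) → P = 144
  (80/7, 0) → P = 2400/7
  (11, 3) → P = 378
  (7, 11/2) → P = 298

At the optimal vertex, 7x1 + x2 = 80 and 5x1 + 8x2 = 79.
Solving simultaneously gives x1 = 11, x2 = 3.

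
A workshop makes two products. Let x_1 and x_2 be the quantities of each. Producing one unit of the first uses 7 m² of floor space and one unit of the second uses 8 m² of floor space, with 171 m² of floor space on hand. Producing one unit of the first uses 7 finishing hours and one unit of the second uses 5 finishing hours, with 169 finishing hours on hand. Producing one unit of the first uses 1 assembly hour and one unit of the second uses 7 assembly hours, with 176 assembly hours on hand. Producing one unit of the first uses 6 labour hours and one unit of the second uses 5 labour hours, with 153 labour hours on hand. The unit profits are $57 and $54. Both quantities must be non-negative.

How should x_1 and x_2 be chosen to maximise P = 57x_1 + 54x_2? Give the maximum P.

Corner points and P = 57x_1 + 54x_2:
  (0, 0) → P = 0
  (0, 171/8) → P = 4617/4
  (169/7, 0) → P = 9633/7
  (71/3, 2/3) → P = 1385

x_1 = 71/3, x_2 = 2/3, maximum P = 1385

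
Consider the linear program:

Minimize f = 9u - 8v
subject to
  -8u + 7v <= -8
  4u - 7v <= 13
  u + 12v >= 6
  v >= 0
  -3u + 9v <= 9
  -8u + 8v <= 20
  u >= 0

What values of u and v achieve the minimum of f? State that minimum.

At the optimal vertex, -8u + 7v = -8 and -3u + 9v = 9.
Solving simultaneously gives u = 45/17, v = 32/17.

u = 45/17, v = 32/17, minimum f = 149/17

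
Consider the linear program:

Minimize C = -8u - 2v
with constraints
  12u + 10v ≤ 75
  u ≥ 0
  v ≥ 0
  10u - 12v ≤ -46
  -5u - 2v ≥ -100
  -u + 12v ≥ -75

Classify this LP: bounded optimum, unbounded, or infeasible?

bounded optimum

Vertices and C = -8u - 2v:
  (0, 15/2) → C = -15
  (110/61, 651/122) → C = -1531/61
  (0, 23/6) → C = -23/3
The feasible region has finitely many vertices and no improving ray; the minimum is -1531/61 at (110/61, 651/122).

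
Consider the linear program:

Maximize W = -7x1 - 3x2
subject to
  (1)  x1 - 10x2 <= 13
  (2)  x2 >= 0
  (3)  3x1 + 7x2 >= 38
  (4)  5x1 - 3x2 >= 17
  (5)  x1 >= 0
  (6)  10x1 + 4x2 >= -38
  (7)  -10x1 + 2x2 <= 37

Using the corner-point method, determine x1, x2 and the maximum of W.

The feasible region is unbounded (it extends along (10, 1), (3, 5)), but W strictly decreases along every unbounded feasible direction, so there is no improving ray and the maximum is attained at a vertex.

The optimum lies where 3x1 + 7x2 = 38 and 5x1 - 3x2 = 17.
Solving simultaneously gives x1 = 233/44, x2 = 139/44.

x1 = 233/44, x2 = 139/44, maximum W = -512/11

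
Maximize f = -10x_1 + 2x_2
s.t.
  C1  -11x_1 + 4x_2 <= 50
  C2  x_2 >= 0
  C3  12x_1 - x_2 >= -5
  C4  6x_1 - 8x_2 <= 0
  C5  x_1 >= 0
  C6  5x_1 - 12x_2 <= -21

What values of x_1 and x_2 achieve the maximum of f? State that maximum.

x_1 = 30/37, x_2 = 545/37, maximum f = 790/37

Feasible corners and f = -10x_1 + 2x_2:
  (30/37, 545/37) → f = 790/37
  (0, 5) → f = 10
  (21/4, 63/16) → f = -357/8
  (0, 7/4) → f = 7/2
The feasible region is unbounded (it extends along (4, 3), (4, 11)), but f strictly decreases along every unbounded feasible direction, so there is no improving ray and the maximum is attained at a vertex.

The binding constraints are -11x_1 + 4x_2 = 50 and 12x_1 - x_2 = -5.
Solving simultaneously gives x_1 = 30/37, x_2 = 545/37.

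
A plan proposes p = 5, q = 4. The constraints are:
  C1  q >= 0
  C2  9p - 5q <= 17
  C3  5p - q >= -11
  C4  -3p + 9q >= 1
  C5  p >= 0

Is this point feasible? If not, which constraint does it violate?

not feasible — violates C2

Constraint C2: 9p - 5q = 25, which is not ≤ 17. All other constraints are satisfied.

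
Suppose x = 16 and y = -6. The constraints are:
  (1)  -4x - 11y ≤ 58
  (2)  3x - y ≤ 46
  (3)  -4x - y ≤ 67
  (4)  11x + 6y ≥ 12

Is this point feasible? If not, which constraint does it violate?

Constraint (2): 3x - y = 54, which is not ≤ 46. All other constraints are satisfied.

not feasible — violates (2)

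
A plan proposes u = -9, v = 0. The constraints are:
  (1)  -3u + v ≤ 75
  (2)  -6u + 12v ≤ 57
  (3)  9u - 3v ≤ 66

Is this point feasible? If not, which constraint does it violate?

(1): 27 ≤ 75 ✓
(2): 54 ≤ 57 ✓
(3): -81 ≤ 66 ✓

feasible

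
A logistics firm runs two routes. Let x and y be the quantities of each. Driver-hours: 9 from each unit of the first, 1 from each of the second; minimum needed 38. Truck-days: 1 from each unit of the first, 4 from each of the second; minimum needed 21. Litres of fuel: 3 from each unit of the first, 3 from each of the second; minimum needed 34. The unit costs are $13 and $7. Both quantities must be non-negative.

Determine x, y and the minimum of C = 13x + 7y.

Vertices and C = 13x + 7y:
  (0, 38) → C = 266
  (21, 0) → C = 273
  (10/3, 8) → C = 298/3
  (73/9, 29/9) → C = 128
The feasible region is unbounded (it extends along (0, 1), (1, 0)), but C strictly increases along every unbounded feasible direction, so there is no improving ray and the minimum is attained at a vertex.

The optimum lies where 9x + y = 38 and 3x + 3y = 34.
Solving simultaneously gives x = 10/3, y = 8.

x = 10/3, y = 8, minimum C = 298/3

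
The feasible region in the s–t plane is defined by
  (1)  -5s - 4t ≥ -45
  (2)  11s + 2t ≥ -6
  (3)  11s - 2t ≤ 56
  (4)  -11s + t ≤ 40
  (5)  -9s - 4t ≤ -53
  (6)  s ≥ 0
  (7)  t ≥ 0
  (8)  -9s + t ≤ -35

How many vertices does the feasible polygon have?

Pairwise boundary intersections that survive every other constraint:
  (157/27, 215/54)
  (185/41, 230/41)
  (165/31, 79/62)
  (193/45, 18/5)

4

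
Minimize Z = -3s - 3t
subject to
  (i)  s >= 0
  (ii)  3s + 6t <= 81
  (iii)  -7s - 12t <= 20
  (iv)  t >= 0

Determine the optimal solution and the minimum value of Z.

Extreme points and Z = -3s - 3t:
  (0, 27/2) → Z = -81/2
  (0, 0) → Z = 0
  (27, 0) → Z = -81

s = 27, t = 0, minimum Z = -81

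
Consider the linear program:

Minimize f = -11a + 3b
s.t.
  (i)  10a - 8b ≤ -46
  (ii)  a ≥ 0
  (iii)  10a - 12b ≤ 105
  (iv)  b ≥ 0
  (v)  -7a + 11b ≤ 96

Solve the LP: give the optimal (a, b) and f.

a = 131/27, b = 319/27, minimum f = -484/27

Vertices and f = -11a + 3b:
  (0, 23/4) → f = 69/4
  (131/27, 319/27) → f = -484/27
  (0, 96/11) → f = 288/11

The optimum lies where 10a - 8b = -46 and -7a + 11b = 96.
Solving simultaneously gives a = 131/27, b = 319/27.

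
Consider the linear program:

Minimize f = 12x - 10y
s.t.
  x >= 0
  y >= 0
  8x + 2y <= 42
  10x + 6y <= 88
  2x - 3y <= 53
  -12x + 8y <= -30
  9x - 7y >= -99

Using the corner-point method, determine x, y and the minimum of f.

Corner points and f = 12x - 10y:
  (21/4, 0) → f = 63
  (5/2, 0) → f = 30
  (9/2, 3) → f = 24

x = 9/2, y = 3, minimum f = 24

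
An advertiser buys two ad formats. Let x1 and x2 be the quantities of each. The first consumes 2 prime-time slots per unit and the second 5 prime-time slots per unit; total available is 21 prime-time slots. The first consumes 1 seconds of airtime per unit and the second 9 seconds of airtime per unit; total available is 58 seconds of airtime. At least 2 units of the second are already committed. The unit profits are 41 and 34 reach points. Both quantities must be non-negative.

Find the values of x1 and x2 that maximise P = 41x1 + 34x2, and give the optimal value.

Extreme points and P = 41x1 + 34x2:
  (0, 21/5) → P = 714/5
  (0, 2) → P = 68
  (11/2, 2) → P = 587/2

The binding constraints are 2x1 + 5x2 = 21 and x2 = 2.
Solving simultaneously gives x1 = 11/2, x2 = 2.

x1 = 11/2, x2 = 2, maximum P = 587/2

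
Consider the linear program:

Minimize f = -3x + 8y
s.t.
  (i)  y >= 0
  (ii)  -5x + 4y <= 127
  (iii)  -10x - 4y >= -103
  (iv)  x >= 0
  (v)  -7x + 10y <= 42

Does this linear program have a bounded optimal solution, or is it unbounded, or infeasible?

bounded optimum

Feasible corners and f = -3x + 8y:
  (103/10, 0) → f = -309/10
  (0, 0) → f = 0
  (431/64, 1141/128) → f = 3271/64
  (0, 21/5) → f = 168/5
The feasible region has finitely many vertices and no improving ray; the minimum is -309/10 at (103/10, 0).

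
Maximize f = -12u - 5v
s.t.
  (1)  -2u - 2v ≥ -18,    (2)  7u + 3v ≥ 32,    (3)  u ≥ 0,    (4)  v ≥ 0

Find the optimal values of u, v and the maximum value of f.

Corner points and f = -12u - 5v:
  (5/4, 31/4) → f = -215/4
  (9, 0) → f = -108
  (32/7, 0) → f = -384/7

The binding constraints are -2u - 2v = -18 and 7u + 3v = 32.
Solving simultaneously gives u = 5/4, v = 31/4.

u = 5/4, v = 31/4, maximum f = -215/4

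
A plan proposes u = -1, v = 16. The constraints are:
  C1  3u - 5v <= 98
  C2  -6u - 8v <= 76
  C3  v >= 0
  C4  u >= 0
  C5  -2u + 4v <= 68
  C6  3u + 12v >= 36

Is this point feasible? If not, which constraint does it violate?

not feasible — violates C4

Constraint C4: u = -1, which is not ≥ 0. All other constraints are satisfied.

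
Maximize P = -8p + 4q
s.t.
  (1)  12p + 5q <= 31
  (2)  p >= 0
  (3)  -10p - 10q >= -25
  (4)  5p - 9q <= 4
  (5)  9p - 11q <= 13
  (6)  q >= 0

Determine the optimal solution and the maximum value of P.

p = 0, q = 5/2, maximum P = 10

The binding constraints are p = 0 and -10p - 10q = -25.
Solving simultaneously gives p = 0, q = 5/2.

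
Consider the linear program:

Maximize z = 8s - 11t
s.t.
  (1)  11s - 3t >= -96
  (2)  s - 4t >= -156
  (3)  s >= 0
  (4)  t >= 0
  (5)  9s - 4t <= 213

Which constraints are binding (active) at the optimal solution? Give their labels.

Extreme points and z = 8s - 11t:
  (84/41, 1620/41) → z = -17148/41
  (0, 32) → z = -352
  (369/8, 1617/32) → z = -5979/32
  (0, 0) → z = 0
  (71/3, 0) → z = 568/3

The maximum is at (71/3, 0). Substituting into each constraint, equality holds for (4) and (5); the remaining constraints have slack.

(4) and (5)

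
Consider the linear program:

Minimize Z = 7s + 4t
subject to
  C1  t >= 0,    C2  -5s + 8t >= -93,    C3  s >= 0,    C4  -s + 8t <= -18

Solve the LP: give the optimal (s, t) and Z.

Corner points and Z = 7s + 4t:
  (93/5, 0) → Z = 651/5
  (18, 0) → Z = 126
  (75/4, 3/32) → Z = 1053/8

The optimum lies where t = 0 and -s + 8t = -18.
Solving simultaneously gives s = 18, t = 0.

s = 18, t = 0, minimum Z = 126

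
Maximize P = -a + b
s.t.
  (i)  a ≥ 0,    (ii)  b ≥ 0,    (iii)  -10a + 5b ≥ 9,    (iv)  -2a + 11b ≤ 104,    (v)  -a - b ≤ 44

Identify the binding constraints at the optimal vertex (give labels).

(i) and (iv)

Extreme points and P = -a + b:
  (0, 9/5) → P = 9/5
  (0, 104/11) → P = 104/11
  (421/100, 511/50) → P = 601/100

The maximum is at (0, 104/11). Substituting into each constraint, equality holds for (i) and (iv); the remaining constraints have slack.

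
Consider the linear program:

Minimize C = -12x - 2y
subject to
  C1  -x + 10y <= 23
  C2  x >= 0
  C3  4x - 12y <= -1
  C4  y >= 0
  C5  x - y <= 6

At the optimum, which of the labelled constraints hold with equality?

C1 and C5

Extreme points and C = -12x - 2y:
  (0, 23/10) → C = -23/5
  (83/9, 29/9) → C = -1054/9
  (0, 1/12) → C = -1/6
  (73/8, 25/8) → C = -463/4

The minimum is at (83/9, 29/9). Substituting into each constraint, equality holds for C1 and C5; the remaining constraints have slack.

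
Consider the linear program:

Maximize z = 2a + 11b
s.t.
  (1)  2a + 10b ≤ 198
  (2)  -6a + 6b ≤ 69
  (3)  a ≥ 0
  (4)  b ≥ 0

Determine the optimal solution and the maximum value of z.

Extreme points and z = 2a + 11b:
  (83/12, 221/12) → z = 2597/12
  (99, 0) → z = 198
  (0, 23/2) → z = 253/2
  (0, 0) → z = 0

a = 83/12, b = 221/12, maximum z = 2597/12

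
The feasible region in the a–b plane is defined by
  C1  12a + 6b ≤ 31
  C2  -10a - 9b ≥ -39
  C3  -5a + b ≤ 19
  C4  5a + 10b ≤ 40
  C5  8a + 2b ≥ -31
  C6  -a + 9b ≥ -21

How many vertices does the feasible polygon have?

Of the 15 pairwise boundary intersections, those satisfying every inequality are:
  (15/16, 79/24)
  (135/38, -221/114)
  (6/11, 41/11)
  (-30/11, 59/11)
  (-23/6, -1/6)
  (-237/74, -199/74)

6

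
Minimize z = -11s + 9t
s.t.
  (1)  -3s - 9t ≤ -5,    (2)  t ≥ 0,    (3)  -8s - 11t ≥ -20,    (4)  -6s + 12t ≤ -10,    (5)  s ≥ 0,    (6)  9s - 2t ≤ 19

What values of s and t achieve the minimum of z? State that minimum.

s = 19/9, t = 0, minimum z = -209/9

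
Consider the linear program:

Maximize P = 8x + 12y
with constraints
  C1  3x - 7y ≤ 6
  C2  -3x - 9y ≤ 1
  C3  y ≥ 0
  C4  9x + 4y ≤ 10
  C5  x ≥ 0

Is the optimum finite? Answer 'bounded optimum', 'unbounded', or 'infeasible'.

Corner points and P = 8x + 12y:
  (10/9, 0) → P = 80/9
  (0, 0) → P = 0
  (0, 5/2) → P = 30
The feasible region has finitely many vertices and no improving ray; the maximum is 30 at (0, 5/2).

bounded optimum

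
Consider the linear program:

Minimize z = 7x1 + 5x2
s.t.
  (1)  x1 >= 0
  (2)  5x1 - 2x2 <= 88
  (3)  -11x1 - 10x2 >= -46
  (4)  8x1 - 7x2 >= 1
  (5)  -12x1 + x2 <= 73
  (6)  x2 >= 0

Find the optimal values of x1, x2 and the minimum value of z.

x1 = 1/8, x2 = 0, minimum z = 7/8

Corner points and z = 7x1 + 5x2:
  (332/157, 357/157) → z = 4109/157
  (46/11, 0) → z = 322/11
  (1/8, 0) → z = 7/8

At the optimal vertex, 8x1 - 7x2 = 1 and x2 = 0.
Solving simultaneously gives x1 = 1/8, x2 = 0.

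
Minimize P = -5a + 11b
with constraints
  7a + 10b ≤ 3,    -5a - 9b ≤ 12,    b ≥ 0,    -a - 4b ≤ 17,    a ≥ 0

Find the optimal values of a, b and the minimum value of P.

a = 3/7, b = 0, minimum P = -15/7

Corner points and P = -5a + 11b:
  (3/7, 0) → P = -15/7
  (0, 3/10) → P = 33/10
  (0, 0) → P = 0

The optimum lies where 7a + 10b = 3 and b = 0.
Solving simultaneously gives a = 3/7, b = 0.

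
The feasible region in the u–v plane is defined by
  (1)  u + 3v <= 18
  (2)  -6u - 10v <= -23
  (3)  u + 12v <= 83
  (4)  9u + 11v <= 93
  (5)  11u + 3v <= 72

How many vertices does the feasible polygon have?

Of the 10 pairwise boundary intersections, those satisfying every inequality are:
  (-11/3, 65/9)
  (81/16, 69/16)
  (-277/31, 475/62)
  (651/92, -179/92)
  (513/94, 375/94)

5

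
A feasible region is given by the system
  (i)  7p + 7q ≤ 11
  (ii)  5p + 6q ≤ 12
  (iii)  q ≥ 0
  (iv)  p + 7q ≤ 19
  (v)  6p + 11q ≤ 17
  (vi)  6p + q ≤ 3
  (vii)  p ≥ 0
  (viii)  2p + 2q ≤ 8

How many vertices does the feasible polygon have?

5

Pairwise boundary intersections that survive every other constraint:
  (2/35, 53/35)
  (2/7, 9/7)
  (1/2, 0)
  (0, 0)
  (0, 17/11)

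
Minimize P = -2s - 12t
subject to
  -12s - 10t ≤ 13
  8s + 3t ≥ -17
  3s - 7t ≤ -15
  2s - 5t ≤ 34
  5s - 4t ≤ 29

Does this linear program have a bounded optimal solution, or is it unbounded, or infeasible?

From the feasible point (-131/44, 25/11), moving in the direction (-3, 8) keeps every constraint satisfied while P decreases without bound.

unbounded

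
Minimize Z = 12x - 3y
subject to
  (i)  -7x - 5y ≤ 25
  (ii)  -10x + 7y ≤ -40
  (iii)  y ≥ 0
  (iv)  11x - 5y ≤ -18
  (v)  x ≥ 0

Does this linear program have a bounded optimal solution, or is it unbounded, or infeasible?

infeasible

The boundaries -10x + 7y = -40 and y = 0 meet at (4, 0), but that point violates 11x - 5y ≤ -18. Every candidate vertex is excluded by some other constraint, so the feasible region is empty.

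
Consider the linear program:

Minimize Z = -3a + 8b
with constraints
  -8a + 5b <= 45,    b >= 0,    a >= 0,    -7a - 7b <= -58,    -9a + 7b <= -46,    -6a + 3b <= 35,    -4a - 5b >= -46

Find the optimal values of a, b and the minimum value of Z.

Corner points and Z = -3a + 8b:
  (58/7, 0) → Z = -174/7
  (23/2, 0) → Z = -69/2
  (13/2, 25/14) → Z = -73/14
  (552/73, 230/73) → Z = 184/73

a = 23/2, b = 0, minimum Z = -69/2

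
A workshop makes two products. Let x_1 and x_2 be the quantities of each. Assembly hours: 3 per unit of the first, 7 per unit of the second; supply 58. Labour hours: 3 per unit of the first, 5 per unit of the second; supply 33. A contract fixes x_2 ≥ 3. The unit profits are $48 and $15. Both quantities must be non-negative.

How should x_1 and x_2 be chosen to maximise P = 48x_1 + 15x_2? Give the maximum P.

x_1 = 6, x_2 = 3, maximum P = 333

Feasible corners and P = 48x_1 + 15x_2:
  (0, 33/5) → P = 99
  (0, 3) → P = 45
  (6, 3) → P = 333

The optimum lies where 3x_1 + 5x_2 = 33 and x_2 = 3.
Solving simultaneously gives x_1 = 6, x_2 = 3.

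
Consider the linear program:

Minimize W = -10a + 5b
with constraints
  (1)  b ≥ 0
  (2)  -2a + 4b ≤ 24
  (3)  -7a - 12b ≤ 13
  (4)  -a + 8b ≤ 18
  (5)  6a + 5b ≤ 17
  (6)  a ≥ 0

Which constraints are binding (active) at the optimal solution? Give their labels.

Corner points and W = -10a + 5b:
  (17/6, 0) → W = -85/3
  (0, 0) → W = 0
  (46/53, 125/53) → W = 165/53
  (0, 9/4) → W = 45/4

The minimum is at (17/6, 0). Substituting into each constraint, equality holds for (1) and (5); the remaining constraints have slack.

(1) and (5)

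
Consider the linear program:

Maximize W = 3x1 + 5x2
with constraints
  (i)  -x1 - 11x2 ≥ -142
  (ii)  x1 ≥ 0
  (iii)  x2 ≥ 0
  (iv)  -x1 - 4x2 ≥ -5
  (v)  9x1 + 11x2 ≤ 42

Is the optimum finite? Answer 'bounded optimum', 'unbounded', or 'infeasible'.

bounded optimum

Corner points and W = 3x1 + 5x2:
  (0, 0) → W = 0
  (0, 5/4) → W = 25/4
  (14/3, 0) → W = 14
  (113/25, 3/25) → W = 354/25
The feasible region has finitely many vertices and no improving ray; the maximum is 354/25 at (113/25, 3/25).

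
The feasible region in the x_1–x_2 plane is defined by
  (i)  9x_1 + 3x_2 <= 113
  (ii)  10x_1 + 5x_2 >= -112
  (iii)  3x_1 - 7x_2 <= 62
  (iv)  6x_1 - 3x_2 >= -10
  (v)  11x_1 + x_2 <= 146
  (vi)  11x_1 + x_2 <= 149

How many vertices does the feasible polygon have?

Pairwise boundary intersections that survive every other constraint:
  (103/15, 256/15)
  (325/24, -71/24)
  (-474/85, -956/85)
  (-193/30, -143/15)
  (271/20, -61/20)

5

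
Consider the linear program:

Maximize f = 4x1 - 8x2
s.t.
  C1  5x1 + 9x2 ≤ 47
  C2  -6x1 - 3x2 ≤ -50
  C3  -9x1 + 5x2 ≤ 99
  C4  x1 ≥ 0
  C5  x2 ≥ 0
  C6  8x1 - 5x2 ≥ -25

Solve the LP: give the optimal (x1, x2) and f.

x1 = 47/5, x2 = 0, maximum f = 188/5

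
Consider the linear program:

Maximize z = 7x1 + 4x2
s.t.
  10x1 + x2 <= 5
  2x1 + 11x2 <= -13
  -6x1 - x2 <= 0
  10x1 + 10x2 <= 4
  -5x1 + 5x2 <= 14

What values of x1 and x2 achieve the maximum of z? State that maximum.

Corner points and z = 7x1 + 4x2:
  (17/27, -35/27) → z = -7/9
  (5/4, -15/2) → z = -85/4
  (13/64, -39/32) → z = -221/64

x1 = 17/27, x2 = -35/27, maximum z = -7/9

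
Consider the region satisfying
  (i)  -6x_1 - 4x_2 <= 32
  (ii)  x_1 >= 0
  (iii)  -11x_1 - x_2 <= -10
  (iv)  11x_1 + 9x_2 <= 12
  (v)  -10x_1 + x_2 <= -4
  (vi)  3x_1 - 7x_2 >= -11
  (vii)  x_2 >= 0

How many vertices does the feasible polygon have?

3

Of the 21 pairwise boundary intersections, those satisfying every inequality are:
  (39/44, 1/4)
  (10/11, 0)
  (12/11, 0)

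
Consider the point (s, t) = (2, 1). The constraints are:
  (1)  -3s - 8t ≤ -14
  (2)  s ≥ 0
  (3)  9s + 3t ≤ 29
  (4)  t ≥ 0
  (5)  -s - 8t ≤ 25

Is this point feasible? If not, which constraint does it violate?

(1): -14 ≤ -14 ✓
(2): 2 ≥ 0 ✓
(3): 21 ≤ 29 ✓
(4): 1 ≥ 0 ✓
(5): -10 ≤ 25 ✓

feasible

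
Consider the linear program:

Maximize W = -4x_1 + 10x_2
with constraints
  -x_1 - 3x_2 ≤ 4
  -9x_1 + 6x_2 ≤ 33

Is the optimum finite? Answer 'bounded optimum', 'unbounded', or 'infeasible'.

unbounded

From the feasible point (-41/11, -1/11), moving in the direction (6, 9) keeps every constraint satisfied while W increases without bound.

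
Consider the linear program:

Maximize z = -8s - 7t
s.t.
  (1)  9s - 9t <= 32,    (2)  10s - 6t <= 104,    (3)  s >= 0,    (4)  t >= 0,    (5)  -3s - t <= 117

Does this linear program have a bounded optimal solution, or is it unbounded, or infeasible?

bounded optimum

Extreme points and z = -8s - 7t:
  (62/3, 154/9) → z = -2566/9
  (32/9, 0) → z = -256/9
  (0, 0) → z = 0
The feasible region has finitely many vertices and no improving ray; the maximum is 0 at (0, 0).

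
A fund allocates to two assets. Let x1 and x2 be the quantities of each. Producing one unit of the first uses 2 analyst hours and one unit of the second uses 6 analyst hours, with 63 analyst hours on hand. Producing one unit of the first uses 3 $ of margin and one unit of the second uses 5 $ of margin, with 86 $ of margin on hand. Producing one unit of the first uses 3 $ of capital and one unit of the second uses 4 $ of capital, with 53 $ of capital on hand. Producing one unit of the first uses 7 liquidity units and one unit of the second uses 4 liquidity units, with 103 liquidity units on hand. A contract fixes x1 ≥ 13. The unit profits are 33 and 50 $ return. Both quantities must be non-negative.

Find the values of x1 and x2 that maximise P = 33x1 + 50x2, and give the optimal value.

x1 = 13, x2 = 3, maximum P = 579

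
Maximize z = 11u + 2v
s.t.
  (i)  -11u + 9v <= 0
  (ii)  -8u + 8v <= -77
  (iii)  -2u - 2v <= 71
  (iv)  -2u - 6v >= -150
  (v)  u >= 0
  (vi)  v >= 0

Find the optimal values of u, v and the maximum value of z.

Corner points and z = 11u + 2v:
  (831/32, 523/32) → z = 10187/32
  (77/8, 0) → z = 847/8
  (75, 0) → z = 825

The optimum lies where -2u - 6v = -150 and v = 0.
Solving simultaneously gives u = 75, v = 0.

u = 75, v = 0, maximum z = 825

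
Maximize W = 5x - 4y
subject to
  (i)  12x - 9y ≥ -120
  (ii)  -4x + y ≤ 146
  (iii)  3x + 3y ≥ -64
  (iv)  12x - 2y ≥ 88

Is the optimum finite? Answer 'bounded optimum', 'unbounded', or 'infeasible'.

From the feasible point (86/7, 208/7), moving in the direction (3, -3) keeps every constraint satisfied while W increases without bound.

unbounded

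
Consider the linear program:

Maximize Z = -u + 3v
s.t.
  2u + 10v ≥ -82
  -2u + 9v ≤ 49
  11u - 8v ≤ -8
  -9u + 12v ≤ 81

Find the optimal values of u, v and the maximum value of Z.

Feasible corners and Z = -u + 3v:
  (-368/63, -443/63) → Z = -961/63
  (-299/19, -96/19) → Z = 11/19
  (320/83, 523/83) → Z = 1249/83
  (-47/19, 93/19) → Z = 326/19

The binding constraints are -2u + 9v = 49 and -9u + 12v = 81.
Solving simultaneously gives u = -47/19, v = 93/19.

u = -47/19, v = 93/19, maximum Z = 326/19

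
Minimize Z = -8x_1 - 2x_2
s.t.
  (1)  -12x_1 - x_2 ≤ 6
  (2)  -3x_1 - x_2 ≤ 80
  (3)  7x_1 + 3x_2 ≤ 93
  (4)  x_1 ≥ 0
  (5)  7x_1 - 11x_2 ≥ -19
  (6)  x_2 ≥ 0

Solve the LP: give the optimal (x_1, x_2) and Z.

x_1 = 93/7, x_2 = 0, minimum Z = -744/7

Extreme points and Z = -8x_1 - 2x_2:
  (69/7, 8) → Z = -664/7
  (93/7, 0) → Z = -744/7
  (0, 19/11) → Z = -38/11
  (0, 0) → Z = 0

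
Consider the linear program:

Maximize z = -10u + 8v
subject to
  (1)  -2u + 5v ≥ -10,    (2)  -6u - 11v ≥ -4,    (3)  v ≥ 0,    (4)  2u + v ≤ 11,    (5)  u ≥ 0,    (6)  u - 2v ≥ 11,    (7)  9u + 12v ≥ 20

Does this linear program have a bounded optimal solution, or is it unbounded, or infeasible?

The boundaries u - 2v = 11 and 9u + 12v = 20 meet at (86/15, -79/30), but that point violates -2u + 5v ≥ -10. Every candidate vertex is excluded by some other constraint, so the feasible region is empty.

infeasible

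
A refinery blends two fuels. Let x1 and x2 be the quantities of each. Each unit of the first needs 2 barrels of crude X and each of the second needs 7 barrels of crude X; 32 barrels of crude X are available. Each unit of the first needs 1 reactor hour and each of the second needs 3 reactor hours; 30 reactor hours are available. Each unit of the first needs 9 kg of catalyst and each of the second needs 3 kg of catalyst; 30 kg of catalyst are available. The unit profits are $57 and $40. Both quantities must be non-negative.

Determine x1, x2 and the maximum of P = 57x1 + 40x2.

x1 = 2, x2 = 4, maximum P = 274

Extreme points and P = 57x1 + 40x2:
  (0, 0) → P = 0
  (0, 32/7) → P = 1280/7
  (10/3, 0) → P = 190
  (2, 4) → P = 274

The optimum lies where 2x1 + 7x2 = 32 and 9x1 + 3x2 = 30.
Solving simultaneously gives x1 = 2, x2 = 4.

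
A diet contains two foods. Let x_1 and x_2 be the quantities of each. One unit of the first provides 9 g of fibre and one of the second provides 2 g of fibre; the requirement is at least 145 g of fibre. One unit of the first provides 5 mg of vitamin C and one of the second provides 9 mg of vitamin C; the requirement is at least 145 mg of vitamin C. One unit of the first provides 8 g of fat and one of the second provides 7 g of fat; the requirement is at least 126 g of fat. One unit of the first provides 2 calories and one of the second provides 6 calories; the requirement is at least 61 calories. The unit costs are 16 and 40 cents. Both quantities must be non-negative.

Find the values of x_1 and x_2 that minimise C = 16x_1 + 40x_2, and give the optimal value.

x_1 = 107/4, x_2 = 5/4, minimum C = 478

Vertices and C = 16x_1 + 40x_2:
  (0, 145/2) → C = 2900
  (61/2, 0) → C = 488
  (1015/71, 580/71) → C = 39440/71
  (107/4, 5/4) → C = 478
The feasible region is unbounded (it extends along (0, 1), (1, 0)), but C strictly increases along every unbounded feasible direction, so there is no improving ray and the minimum is attained at a vertex.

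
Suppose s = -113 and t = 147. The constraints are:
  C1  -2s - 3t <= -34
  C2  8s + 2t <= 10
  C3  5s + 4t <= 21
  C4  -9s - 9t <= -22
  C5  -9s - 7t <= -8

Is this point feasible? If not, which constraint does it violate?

not feasible — violates C3

Constraint C3: 5s + 4t = 23, which is not ≤ 21. All other constraints are satisfied.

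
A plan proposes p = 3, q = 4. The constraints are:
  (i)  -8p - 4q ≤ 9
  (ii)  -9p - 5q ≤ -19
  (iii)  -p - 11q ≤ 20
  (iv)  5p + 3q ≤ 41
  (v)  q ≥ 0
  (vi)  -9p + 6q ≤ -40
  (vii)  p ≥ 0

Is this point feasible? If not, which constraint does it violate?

Constraint (vi): -9p + 6q = -3, which is not ≤ -40. All other constraints are satisfied.

not feasible — violates (vi)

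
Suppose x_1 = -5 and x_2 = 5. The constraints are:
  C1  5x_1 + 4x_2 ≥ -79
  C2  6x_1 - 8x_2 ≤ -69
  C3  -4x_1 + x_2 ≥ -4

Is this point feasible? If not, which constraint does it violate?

feasible

C1: -5 ≥ -79 ✓
C2: -70 ≤ -69 ✓
C3: 25 ≥ -4 ✓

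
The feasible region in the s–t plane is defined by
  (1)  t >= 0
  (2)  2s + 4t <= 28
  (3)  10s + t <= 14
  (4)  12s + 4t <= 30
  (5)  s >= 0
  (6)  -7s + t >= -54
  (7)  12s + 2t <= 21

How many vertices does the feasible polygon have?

Of the 21 pairwise boundary intersections, those satisfying every inequality are:
  (7/5, 0)
  (0, 0)
  (1/5, 69/10)
  (0, 7)
  (13/14, 33/7)

5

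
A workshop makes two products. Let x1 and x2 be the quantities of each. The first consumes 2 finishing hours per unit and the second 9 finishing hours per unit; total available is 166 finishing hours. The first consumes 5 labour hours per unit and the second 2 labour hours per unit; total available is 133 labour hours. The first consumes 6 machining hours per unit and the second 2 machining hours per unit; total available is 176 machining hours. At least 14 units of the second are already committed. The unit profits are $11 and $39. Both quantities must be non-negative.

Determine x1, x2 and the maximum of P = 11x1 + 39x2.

x1 = 20, x2 = 14, maximum P = 766

The optimum lies where 2x1 + 9x2 = 166 and x2 = 14.
Solving simultaneously gives x1 = 20, x2 = 14.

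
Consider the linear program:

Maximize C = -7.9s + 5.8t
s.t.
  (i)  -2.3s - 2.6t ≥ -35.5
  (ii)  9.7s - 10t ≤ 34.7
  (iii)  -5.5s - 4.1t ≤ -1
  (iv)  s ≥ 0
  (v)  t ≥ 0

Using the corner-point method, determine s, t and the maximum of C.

Feasible corners and C = -7.9s + 5.8t:
  (22261/2411, 13227/2411) → C = -991453/24110
  (0, 355/26) → C = 2059/26
  (347/97, 0) → C = -27413/970
  (0, 10/41) → C = 58/41
  (2/11, 0) → C = -79/55

The binding constraints are -2.3s - 2.6t = -35.5 and s = 0.
Solving simultaneously gives s = 0, t = 355/26.

s = 0, t = 355/26, maximum C = 2059/26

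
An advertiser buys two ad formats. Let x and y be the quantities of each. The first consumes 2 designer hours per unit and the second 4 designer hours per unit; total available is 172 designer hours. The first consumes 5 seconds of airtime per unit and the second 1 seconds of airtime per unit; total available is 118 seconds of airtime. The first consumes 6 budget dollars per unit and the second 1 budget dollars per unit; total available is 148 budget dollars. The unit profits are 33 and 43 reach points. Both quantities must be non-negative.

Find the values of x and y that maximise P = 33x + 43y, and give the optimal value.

Vertices and P = 33x + 43y:
  (0, 0) → P = 0
  (0, 43) → P = 1849
  (118/5, 0) → P = 3894/5
  (50/3, 104/3) → P = 6122/3

x = 50/3, y = 104/3, maximum P = 6122/3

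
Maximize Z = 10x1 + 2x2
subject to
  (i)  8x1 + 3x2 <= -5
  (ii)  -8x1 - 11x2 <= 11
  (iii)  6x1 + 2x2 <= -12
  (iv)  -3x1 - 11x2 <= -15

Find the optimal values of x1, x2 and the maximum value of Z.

Extreme points and Z = 10x1 + 2x2:
  (-13, 33) → Z = -64
  (-26/5, 153/55) → Z = -2554/55
  (-27/10, 21/10) → Z = -114/5
The feasible region is unbounded (it extends along (-3, 8), (-11, 8)), but Z strictly decreases along every unbounded feasible direction, so there is no improving ray and the maximum is attained at a vertex.

The binding constraints are 6x1 + 2x2 = -12 and -3x1 - 11x2 = -15.
Solving simultaneously gives x1 = -27/10, x2 = 21/10.

x1 = -27/10, x2 = 21/10, maximum Z = -114/5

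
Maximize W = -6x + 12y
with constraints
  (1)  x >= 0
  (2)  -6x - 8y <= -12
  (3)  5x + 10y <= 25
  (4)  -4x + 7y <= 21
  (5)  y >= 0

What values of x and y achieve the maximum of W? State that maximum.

x = 0, y = 5/2, maximum W = 30

Extreme points and W = -6x + 12y:
  (0, 3/2) → W = 18
  (0, 5/2) → W = 30
  (2, 0) → W = -12
  (5, 0) → W = -30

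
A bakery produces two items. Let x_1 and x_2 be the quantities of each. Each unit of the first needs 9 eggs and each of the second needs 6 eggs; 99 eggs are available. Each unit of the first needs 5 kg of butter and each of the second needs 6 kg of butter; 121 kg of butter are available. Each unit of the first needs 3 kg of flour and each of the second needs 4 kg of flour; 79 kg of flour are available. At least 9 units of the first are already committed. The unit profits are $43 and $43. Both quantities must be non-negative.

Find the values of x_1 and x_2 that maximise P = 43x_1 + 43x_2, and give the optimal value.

x_1 = 9, x_2 = 3, maximum P = 516

Vertices and P = 43x_1 + 43x_2:
  (11, 0) → P = 473
  (9, 0) → P = 387
  (9, 3) → P = 516

At the optimal vertex, 9x_1 + 6x_2 = 99 and x_1 = 9.
Solving simultaneously gives x_1 = 9, x_2 = 3.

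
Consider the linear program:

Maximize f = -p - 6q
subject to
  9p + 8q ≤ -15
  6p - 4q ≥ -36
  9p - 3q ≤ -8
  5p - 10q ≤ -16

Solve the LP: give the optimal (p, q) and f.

Vertices and f = -p - 6q:
  (-29/7, 39/14) → f = -88/7
  (-139/65, 69/130) → f = -68/65
  (-37/5, -21/10) → f = 20

p = -37/5, q = -21/10, maximum f = 20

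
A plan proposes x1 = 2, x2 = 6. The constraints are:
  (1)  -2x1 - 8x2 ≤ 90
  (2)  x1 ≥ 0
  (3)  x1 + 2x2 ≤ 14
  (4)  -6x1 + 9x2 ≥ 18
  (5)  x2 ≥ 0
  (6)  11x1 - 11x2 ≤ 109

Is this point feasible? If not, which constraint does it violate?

feasible

(1): -52 ≤ 90 ✓
(2): 2 ≥ 0 ✓
(3): 14 ≤ 14 ✓
(4): 42 ≥ 18 ✓
(5): 6 ≥ 0 ✓
(6): -44 ≤ 109 ✓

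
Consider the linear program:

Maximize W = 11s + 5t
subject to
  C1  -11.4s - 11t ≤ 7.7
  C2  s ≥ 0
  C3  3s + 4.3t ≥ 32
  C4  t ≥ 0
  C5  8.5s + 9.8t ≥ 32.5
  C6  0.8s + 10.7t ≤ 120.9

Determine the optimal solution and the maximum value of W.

Feasible corners and W = 11s + 5t:
  (0, 320/43) → W = 1600/43
  (0, 1209/107) → W = 6045/107
  (32/3, 0) → W = 352/3
  (1209/8, 0) → W = 13299/8

The optimum lies where t = 0 and 0.8s + 10.7t = 120.9.
Solving simultaneously gives s = 1209/8, t = 0.

s = 151.125, t = 0, maximum W = 1662.375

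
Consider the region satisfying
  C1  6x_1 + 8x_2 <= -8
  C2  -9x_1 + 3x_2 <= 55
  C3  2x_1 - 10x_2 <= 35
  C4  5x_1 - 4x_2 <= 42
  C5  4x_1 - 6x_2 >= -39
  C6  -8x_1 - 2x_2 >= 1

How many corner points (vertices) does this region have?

The feasible vertices (each the meet of two boundaries and inside every other half-plane) are:
  (-232/45, 43/15)
  (2/13, -29/26)
  (-655/84, -425/84)
  (5/7, -47/14)

4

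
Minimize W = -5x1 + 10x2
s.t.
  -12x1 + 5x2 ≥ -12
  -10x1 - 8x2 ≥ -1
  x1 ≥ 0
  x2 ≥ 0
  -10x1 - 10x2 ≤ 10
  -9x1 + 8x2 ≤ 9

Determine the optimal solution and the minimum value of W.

x1 = 1/10, x2 = 0, minimum W = -1/2

At the optimal vertex, -10x1 - 8x2 = -1 and x2 = 0.
Solving simultaneously gives x1 = 1/10, x2 = 0.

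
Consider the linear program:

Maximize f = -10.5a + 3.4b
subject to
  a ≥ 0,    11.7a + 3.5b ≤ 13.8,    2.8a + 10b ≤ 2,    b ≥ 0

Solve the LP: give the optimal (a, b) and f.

a = 0, b = 0.2, maximum f = 0.68

Feasible corners and f = -10.5a + 3.4b:
  (0, 1/5) → f = 17/25
  (0, 0) → f = 0
  (5/7, 0) → f = -15/2

The optimum lies where a = 0 and 2.8a + 10b = 2.
Solving simultaneously gives a = 0, b = 1/5.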